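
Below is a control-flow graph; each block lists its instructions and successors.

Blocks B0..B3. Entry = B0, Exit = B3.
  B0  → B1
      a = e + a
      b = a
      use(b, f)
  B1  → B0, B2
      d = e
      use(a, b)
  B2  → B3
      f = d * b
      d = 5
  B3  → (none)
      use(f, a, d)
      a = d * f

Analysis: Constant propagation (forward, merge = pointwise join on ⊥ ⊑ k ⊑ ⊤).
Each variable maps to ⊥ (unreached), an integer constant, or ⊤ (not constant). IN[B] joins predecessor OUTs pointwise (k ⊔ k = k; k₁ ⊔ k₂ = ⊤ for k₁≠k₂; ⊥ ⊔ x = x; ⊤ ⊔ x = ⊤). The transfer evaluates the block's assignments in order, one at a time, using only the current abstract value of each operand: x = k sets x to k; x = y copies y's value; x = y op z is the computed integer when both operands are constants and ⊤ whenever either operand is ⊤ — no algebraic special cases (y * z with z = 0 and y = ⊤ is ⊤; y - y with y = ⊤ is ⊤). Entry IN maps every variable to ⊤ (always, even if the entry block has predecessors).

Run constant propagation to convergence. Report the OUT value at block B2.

Answer: {a: ⊤, b: ⊤, c: ⊤, d: 5, e: ⊤, f: ⊤}

Trace:
Fixpoint table:
  B0:   IN=(all ⊤)   OUT=(all ⊤)
  B1:   IN=(all ⊤)   OUT=(all ⊤)
  B2:   IN=(all ⊤)   OUT={d:5; rest ⊤}
  B3:   IN={d:5; rest ⊤}   OUT={d:5; rest ⊤}

Merge at B2: IN[B2] = OUT[B1] = {a: ⊤, b: ⊤, c: ⊤, d: ⊤, e: ⊤, f: ⊤}
Applying B2's transfer function to that IN value gives OUT[B2] (row B2 above).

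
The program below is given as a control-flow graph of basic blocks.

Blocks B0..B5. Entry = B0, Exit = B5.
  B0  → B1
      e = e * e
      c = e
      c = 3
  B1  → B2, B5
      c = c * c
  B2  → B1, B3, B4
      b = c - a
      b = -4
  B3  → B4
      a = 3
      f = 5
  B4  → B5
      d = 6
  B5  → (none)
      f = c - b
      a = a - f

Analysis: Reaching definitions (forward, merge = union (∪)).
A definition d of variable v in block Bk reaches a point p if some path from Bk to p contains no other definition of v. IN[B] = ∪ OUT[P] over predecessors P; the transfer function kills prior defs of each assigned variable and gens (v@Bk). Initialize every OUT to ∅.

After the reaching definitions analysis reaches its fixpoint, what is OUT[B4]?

Converged values:
  B0: | IN={} | OUT={c@B0, e@B0}
  B1: | IN={b@B2, c@B0, c@B1, e@B0} | OUT={b@B2, c@B1, e@B0}
  B2: | IN={b@B2, c@B1, e@B0} | OUT={b@B2, c@B1, e@B0}
  B3: | IN={b@B2, c@B1, e@B0} | OUT={a@B3, b@B2, c@B1, e@B0, f@B3}
  B4: | IN={a@B3, b@B2, c@B1, e@B0, f@B3} | OUT={a@B3, b@B2, c@B1, d@B4, e@B0, f@B3}
  B5: | IN={a@B3, b@B2, c@B1, d@B4, e@B0, f@B3} | OUT={a@B5, b@B2, c@B1, d@B4, e@B0, f@B5}

Merge at B4: IN[B4] = OUT[B2] ⊔ OUT[B3] = {a@B3, b@B2, c@B1, e@B0, f@B3}
Applying B4's transfer function to that IN value gives OUT[B4] (row B4 above).

Answer: {a@B3, b@B2, c@B1, d@B4, e@B0, f@B3}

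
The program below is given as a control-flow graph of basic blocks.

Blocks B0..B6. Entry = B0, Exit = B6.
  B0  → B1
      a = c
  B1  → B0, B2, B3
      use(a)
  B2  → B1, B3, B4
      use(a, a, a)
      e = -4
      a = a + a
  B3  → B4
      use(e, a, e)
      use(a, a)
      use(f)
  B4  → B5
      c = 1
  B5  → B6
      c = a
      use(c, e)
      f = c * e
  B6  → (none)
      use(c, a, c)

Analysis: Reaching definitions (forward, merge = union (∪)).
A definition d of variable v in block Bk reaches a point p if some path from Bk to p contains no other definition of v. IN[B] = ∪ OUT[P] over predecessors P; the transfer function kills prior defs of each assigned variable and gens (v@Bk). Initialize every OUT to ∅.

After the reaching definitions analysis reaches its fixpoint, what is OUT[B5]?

Answer: {a@B0, a@B2, c@B5, e@B2, f@B5}

Trace:
Per-block solution:
  B0: | IN={a@B0, a@B2, e@B2} | OUT={a@B0, e@B2}
  B1: | IN={a@B0, a@B2, e@B2} | OUT={a@B0, a@B2, e@B2}
  B2: | IN={a@B0, a@B2, e@B2} | OUT={a@B2, e@B2}
  B3: | IN={a@B0, a@B2, e@B2} | OUT={a@B0, a@B2, e@B2}
  B4: | IN={a@B0, a@B2, e@B2} | OUT={a@B0, a@B2, c@B4, e@B2}
  B5: | IN={a@B0, a@B2, c@B4, e@B2} | OUT={a@B0, a@B2, c@B5, e@B2, f@B5}
  B6: | IN={a@B0, a@B2, c@B5, e@B2, f@B5} | OUT={a@B0, a@B2, c@B5, e@B2, f@B5}

Merge at B5: IN[B5] = OUT[B4] = {a@B0, a@B2, c@B4, e@B2}
Applying B5's transfer function to that IN value gives OUT[B5] (row B5 above).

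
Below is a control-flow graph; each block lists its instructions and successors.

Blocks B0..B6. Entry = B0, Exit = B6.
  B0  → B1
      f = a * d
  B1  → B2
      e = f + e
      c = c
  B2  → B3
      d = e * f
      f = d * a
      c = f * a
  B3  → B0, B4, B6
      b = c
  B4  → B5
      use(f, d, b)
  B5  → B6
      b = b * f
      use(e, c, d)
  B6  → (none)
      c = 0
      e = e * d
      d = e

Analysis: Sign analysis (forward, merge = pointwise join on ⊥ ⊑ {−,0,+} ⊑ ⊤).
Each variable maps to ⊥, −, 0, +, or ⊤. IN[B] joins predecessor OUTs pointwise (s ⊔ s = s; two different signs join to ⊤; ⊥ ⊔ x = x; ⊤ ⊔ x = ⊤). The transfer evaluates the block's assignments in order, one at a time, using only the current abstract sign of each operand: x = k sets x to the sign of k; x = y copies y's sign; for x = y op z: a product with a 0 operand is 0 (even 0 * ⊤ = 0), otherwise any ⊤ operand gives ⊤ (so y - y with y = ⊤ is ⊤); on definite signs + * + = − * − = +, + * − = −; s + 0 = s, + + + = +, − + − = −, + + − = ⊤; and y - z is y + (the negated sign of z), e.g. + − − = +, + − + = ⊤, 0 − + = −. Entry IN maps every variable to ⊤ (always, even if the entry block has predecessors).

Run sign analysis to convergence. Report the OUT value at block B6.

Converged values:
  B0: | IN=(all ⊤) | OUT=(all ⊤)
  B1: | IN=(all ⊤) | OUT=(all ⊤)
  B2: | IN=(all ⊤) | OUT=(all ⊤)
  B3: | IN=(all ⊤) | OUT=(all ⊤)
  B4: | IN=(all ⊤) | OUT=(all ⊤)
  B5: | IN=(all ⊤) | OUT=(all ⊤)
  B6: | IN=(all ⊤) | OUT={c:0; rest ⊤}

Merge at B6: IN[B6] = OUT[B3] ⊔ OUT[B5] = {a: ⊤, b: ⊤, c: ⊤, d: ⊤, e: ⊤, f: ⊤}
Applying B6's transfer function to that IN value gives OUT[B6] (row B6 above).

Answer: {a: ⊤, b: ⊤, c: 0, d: ⊤, e: ⊤, f: ⊤}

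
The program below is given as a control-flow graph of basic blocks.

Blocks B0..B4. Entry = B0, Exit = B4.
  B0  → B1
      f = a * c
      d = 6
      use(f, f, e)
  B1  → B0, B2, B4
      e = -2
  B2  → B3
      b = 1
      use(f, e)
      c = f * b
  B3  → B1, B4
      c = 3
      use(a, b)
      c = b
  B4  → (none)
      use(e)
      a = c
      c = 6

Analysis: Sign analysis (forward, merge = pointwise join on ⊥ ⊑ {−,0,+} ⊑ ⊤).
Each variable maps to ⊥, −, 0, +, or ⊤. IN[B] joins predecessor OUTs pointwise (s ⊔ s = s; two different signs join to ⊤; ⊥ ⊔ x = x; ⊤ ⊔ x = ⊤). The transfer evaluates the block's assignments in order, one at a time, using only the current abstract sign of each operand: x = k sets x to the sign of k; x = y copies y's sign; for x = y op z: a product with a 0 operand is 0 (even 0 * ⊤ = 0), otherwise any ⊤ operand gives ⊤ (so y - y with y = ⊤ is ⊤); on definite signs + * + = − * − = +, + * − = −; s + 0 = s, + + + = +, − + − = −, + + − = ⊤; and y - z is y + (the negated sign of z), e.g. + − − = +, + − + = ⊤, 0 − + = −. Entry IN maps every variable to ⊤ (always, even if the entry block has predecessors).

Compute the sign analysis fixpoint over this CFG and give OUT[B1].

Per-block solution:
  B0:   IN=(all ⊤)   OUT={d:+; rest ⊤}
  B1:   IN={d:+; rest ⊤}   OUT={d:+, e:-; rest ⊤}
  B2:   IN={d:+, e:-; rest ⊤}   OUT={b:+, d:+, e:-; rest ⊤}
  B3:   IN={b:+, d:+, e:-; rest ⊤}   OUT={b:+, c:+, d:+, e:-; rest ⊤}
  B4:   IN={d:+, e:-; rest ⊤}   OUT={c:+, d:+, e:-; rest ⊤}

Merge at B1: IN[B1] = OUT[B0] ⊔ OUT[B3] = {a: ⊤, b: ⊤, c: ⊤, d: +, e: ⊤, f: ⊤}
Applying B1's transfer function to that IN value gives OUT[B1] (row B1 above).

Answer: {a: ⊤, b: ⊤, c: ⊤, d: +, e: -, f: ⊤}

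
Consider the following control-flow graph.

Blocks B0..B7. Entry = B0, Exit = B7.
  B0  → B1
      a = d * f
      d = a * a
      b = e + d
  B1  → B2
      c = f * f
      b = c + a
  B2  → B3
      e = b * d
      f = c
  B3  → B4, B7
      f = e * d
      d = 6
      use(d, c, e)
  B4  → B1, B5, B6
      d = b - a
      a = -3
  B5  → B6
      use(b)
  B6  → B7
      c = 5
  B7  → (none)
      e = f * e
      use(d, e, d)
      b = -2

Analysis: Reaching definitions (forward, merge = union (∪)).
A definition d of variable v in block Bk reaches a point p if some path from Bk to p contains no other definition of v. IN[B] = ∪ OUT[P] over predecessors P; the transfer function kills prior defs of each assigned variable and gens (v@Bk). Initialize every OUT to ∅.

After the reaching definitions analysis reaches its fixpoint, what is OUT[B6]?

Converged values:
  B0: | IN={} | OUT={a@B0, b@B0, d@B0}
  B1: | IN={a@B0, a@B4, b@B0, b@B1, c@B1, d@B0, d@B4, e@B2, f@B3} | OUT={a@B0, a@B4, b@B1, c@B1, d@B0, d@B4, e@B2, f@B3}
  B2: | IN={a@B0, a@B4, b@B1, c@B1, d@B0, d@B4, e@B2, f@B3} | OUT={a@B0, a@B4, b@B1, c@B1, d@B0, d@B4, e@B2, f@B2}
  B3: | IN={a@B0, a@B4, b@B1, c@B1, d@B0, d@B4, e@B2, f@B2} | OUT={a@B0, a@B4, b@B1, c@B1, d@B3, e@B2, f@B3}
  B4: | IN={a@B0, a@B4, b@B1, c@B1, d@B3, e@B2, f@B3} | OUT={a@B4, b@B1, c@B1, d@B4, e@B2, f@B3}
  B5: | IN={a@B4, b@B1, c@B1, d@B4, e@B2, f@B3} | OUT={a@B4, b@B1, c@B1, d@B4, e@B2, f@B3}
  B6: | IN={a@B4, b@B1, c@B1, d@B4, e@B2, f@B3} | OUT={a@B4, b@B1, c@B6, d@B4, e@B2, f@B3}
  B7: | IN={a@B0, a@B4, b@B1, c@B1, c@B6, d@B3, d@B4, e@B2, f@B3} | OUT={a@B0, a@B4, b@B7, c@B1, c@B6, d@B3, d@B4, e@B7, f@B3}

Merge at B6: IN[B6] = OUT[B4] ⊔ OUT[B5] = {a@B4, b@B1, c@B1, d@B4, e@B2, f@B3}
Applying B6's transfer function to that IN value gives OUT[B6] (row B6 above).

Answer: {a@B4, b@B1, c@B6, d@B4, e@B2, f@B3}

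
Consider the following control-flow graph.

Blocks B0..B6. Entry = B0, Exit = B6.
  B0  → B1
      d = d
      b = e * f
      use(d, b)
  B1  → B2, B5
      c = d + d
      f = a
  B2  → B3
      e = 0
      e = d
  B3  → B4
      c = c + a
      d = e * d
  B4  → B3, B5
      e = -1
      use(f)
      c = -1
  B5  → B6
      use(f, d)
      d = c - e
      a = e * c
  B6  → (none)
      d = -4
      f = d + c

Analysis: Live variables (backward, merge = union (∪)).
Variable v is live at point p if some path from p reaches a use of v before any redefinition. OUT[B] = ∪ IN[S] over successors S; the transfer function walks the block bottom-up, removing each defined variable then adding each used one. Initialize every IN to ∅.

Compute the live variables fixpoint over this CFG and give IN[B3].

Per-block solution:
  B0:  IN={a, d, e, f}  OUT={a, d, e}
  B1:  IN={a, d, e}  OUT={a, c, d, e, f}
  B2:  IN={a, c, d, f}  OUT={a, c, d, e, f}
  B3:  IN={a, c, d, e, f}  OUT={a, d, f}
  B4:  IN={a, d, f}  OUT={a, c, d, e, f}
  B5:  IN={c, d, e, f}  OUT={c}
  B6:  IN={c}  OUT={}

Merge at B3: OUT[B3] = IN[B4] = {a, d, f}
Applying B3's transfer function to that OUT value gives IN[B3] (row B3 above).

Answer: {a, c, d, e, f}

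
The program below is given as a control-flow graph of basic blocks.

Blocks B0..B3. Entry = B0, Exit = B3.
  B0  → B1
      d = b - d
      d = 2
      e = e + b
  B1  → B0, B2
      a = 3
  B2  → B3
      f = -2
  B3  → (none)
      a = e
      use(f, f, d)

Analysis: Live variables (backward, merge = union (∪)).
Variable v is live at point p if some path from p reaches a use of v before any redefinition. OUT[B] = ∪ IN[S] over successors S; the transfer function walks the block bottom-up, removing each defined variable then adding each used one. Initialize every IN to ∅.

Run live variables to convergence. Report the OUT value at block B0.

Fixpoint table:
  B0: | IN={b, d, e} | OUT={b, d, e}
  B1: | IN={b, d, e} | OUT={b, d, e}
  B2: | IN={d, e} | OUT={d, e, f}
  B3: | IN={d, e, f} | OUT={}

Merge at B0: OUT[B0] = IN[B1] = {b, d, e}

Answer: {b, d, e}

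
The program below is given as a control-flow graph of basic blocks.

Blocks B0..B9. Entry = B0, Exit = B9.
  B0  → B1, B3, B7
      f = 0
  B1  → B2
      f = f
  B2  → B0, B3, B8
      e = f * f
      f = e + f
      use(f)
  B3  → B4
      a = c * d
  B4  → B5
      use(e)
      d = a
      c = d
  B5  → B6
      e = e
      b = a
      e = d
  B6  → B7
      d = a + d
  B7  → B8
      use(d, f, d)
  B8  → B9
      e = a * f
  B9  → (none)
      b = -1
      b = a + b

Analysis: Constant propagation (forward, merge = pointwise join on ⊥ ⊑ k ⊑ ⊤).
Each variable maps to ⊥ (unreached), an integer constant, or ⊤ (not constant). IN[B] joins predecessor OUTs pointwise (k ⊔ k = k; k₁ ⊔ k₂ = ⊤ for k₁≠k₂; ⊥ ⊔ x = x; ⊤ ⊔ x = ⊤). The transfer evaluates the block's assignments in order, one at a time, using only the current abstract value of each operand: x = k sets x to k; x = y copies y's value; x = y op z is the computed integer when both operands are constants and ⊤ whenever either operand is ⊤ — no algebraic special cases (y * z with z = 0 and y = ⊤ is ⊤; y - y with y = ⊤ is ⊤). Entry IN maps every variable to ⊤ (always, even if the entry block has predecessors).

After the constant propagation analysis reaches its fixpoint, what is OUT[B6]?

Per-block solution:
  B0:  IN=(all ⊤)  OUT={f:0; rest ⊤}
  B1:  IN={f:0; rest ⊤}  OUT={f:0; rest ⊤}
  B2:  IN={f:0; rest ⊤}  OUT={e:0, f:0; rest ⊤}
  B3:  IN={f:0; rest ⊤}  OUT={f:0; rest ⊤}
  B4:  IN={f:0; rest ⊤}  OUT={f:0; rest ⊤}
  B5:  IN={f:0; rest ⊤}  OUT={f:0; rest ⊤}
  B6:  IN={f:0; rest ⊤}  OUT={f:0; rest ⊤}
  B7:  IN={f:0; rest ⊤}  OUT={f:0; rest ⊤}
  B8:  IN={f:0; rest ⊤}  OUT={f:0; rest ⊤}
  B9:  IN={f:0; rest ⊤}  OUT={f:0; rest ⊤}

Merge at B6: IN[B6] = OUT[B5] = {a: ⊤, b: ⊤, c: ⊤, d: ⊤, e: ⊤, f: 0}
Applying B6's transfer function to that IN value gives OUT[B6] (row B6 above).

Answer: {a: ⊤, b: ⊤, c: ⊤, d: ⊤, e: ⊤, f: 0}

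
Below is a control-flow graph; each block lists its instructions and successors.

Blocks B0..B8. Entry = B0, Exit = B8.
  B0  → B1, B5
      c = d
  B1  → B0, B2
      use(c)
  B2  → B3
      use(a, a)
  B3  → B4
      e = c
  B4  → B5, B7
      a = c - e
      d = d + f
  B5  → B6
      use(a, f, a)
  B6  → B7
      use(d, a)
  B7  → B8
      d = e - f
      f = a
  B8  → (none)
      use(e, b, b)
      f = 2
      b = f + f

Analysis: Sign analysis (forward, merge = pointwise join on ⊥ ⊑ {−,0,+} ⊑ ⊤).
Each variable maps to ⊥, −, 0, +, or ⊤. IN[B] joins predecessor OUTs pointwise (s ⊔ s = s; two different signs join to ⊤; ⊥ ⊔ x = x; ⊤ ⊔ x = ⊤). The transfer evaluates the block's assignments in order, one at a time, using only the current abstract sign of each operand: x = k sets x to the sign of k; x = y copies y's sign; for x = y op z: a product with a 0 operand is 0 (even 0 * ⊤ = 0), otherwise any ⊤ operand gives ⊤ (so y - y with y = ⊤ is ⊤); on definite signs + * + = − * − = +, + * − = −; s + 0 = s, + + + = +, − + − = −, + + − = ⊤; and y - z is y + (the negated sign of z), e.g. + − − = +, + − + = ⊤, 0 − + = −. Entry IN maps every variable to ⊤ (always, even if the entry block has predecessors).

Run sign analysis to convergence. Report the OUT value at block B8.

Converged values:
  B0: | IN=(all ⊤) | OUT=(all ⊤)
  B1: | IN=(all ⊤) | OUT=(all ⊤)
  B2: | IN=(all ⊤) | OUT=(all ⊤)
  B3: | IN=(all ⊤) | OUT=(all ⊤)
  B4: | IN=(all ⊤) | OUT=(all ⊤)
  B5: | IN=(all ⊤) | OUT=(all ⊤)
  B6: | IN=(all ⊤) | OUT=(all ⊤)
  B7: | IN=(all ⊤) | OUT=(all ⊤)
  B8: | IN=(all ⊤) | OUT={b:+, f:+; rest ⊤}

Merge at B8: IN[B8] = OUT[B7] = {a: ⊤, b: ⊤, c: ⊤, d: ⊤, e: ⊤, f: ⊤}
Applying B8's transfer function to that IN value gives OUT[B8] (row B8 above).

Answer: {a: ⊤, b: +, c: ⊤, d: ⊤, e: ⊤, f: +}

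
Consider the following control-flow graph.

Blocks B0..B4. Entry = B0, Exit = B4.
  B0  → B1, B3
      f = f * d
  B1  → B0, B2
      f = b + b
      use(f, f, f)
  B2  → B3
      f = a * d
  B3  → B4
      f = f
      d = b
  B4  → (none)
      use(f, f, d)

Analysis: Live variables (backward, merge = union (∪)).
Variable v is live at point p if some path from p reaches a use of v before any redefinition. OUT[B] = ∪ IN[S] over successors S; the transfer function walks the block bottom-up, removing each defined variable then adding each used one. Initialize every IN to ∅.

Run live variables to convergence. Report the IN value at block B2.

Answer: {a, b, d}

Working:
Converged values:
  B0:   IN={a, b, d, f}   OUT={a, b, d, f}
  B1:   IN={a, b, d}   OUT={a, b, d, f}
  B2:   IN={a, b, d}   OUT={b, f}
  B3:   IN={b, f}   OUT={d, f}
  B4:   IN={d, f}   OUT={}

Merge at B2: OUT[B2] = IN[B3] = {b, f}
Applying B2's transfer function to that OUT value gives IN[B2] (row B2 above).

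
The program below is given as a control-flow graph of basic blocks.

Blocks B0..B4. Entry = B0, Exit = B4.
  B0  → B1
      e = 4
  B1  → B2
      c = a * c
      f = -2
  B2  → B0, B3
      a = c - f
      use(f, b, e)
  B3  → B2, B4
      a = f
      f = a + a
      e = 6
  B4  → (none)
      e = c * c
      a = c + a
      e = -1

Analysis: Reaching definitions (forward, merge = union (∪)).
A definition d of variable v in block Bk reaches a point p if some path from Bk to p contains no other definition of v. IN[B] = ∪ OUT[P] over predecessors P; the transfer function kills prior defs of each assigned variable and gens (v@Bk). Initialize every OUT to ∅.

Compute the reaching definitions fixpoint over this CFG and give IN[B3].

Answer: {a@B2, c@B1, e@B0, e@B3, f@B1, f@B3}

Trace:
Converged values:
  B0:  IN={a@B2, c@B1, e@B0, e@B3, f@B1, f@B3}  OUT={a@B2, c@B1, e@B0, f@B1, f@B3}
  B1:  IN={a@B2, c@B1, e@B0, f@B1, f@B3}  OUT={a@B2, c@B1, e@B0, f@B1}
  B2:  IN={a@B2, a@B3, c@B1, e@B0, e@B3, f@B1, f@B3}  OUT={a@B2, c@B1, e@B0, e@B3, f@B1, f@B3}
  B3:  IN={a@B2, c@B1, e@B0, e@B3, f@B1, f@B3}  OUT={a@B3, c@B1, e@B3, f@B3}
  B4:  IN={a@B3, c@B1, e@B3, f@B3}  OUT={a@B4, c@B1, e@B4, f@B3}

Merge at B3: IN[B3] = OUT[B2] = {a@B2, c@B1, e@B0, e@B3, f@B1, f@B3}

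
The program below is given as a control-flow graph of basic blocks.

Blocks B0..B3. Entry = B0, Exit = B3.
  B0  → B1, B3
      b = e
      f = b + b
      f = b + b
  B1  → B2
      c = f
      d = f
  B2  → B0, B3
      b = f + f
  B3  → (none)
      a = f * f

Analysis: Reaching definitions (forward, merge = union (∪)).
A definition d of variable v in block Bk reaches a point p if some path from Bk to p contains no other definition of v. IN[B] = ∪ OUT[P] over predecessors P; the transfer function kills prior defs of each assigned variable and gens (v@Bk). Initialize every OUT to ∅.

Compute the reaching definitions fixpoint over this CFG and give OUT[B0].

Answer: {b@B0, c@B1, d@B1, f@B0}

Working:
Converged values:
  B0:   IN={b@B2, c@B1, d@B1, f@B0}   OUT={b@B0, c@B1, d@B1, f@B0}
  B1:   IN={b@B0, c@B1, d@B1, f@B0}   OUT={b@B0, c@B1, d@B1, f@B0}
  B2:   IN={b@B0, c@B1, d@B1, f@B0}   OUT={b@B2, c@B1, d@B1, f@B0}
  B3:   IN={b@B0, b@B2, c@B1, d@B1, f@B0}   OUT={a@B3, b@B0, b@B2, c@B1, d@B1, f@B0}

Merge at B0 (entry node, so the boundary value {} is joined with the incoming edge(s)): IN[B0] = {} ⊔ OUT[B2] = {b@B2, c@B1, d@B1, f@B0}
Applying B0's transfer function to that IN value gives OUT[B0] (row B0 above).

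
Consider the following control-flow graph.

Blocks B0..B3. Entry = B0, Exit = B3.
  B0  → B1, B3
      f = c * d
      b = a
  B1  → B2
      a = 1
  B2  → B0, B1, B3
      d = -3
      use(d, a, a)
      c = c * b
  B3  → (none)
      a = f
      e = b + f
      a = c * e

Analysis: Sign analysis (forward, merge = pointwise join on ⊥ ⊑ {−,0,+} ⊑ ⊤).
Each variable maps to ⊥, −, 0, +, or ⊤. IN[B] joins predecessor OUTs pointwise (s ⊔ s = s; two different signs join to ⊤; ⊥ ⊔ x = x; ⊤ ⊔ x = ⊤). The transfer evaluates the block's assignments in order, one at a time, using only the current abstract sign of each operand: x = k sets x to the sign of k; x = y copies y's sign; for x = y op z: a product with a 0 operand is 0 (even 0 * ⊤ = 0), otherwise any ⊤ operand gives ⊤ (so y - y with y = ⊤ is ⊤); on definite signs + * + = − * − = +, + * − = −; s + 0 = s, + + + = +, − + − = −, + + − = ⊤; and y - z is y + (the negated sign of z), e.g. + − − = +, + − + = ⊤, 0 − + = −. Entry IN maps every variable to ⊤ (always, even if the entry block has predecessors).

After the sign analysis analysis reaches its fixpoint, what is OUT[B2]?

Converged values:
  B0: | IN=(all ⊤) | OUT=(all ⊤)
  B1: | IN=(all ⊤) | OUT={a:+; rest ⊤}
  B2: | IN={a:+; rest ⊤} | OUT={a:+, d:-; rest ⊤}
  B3: | IN=(all ⊤) | OUT=(all ⊤)

Merge at B2: IN[B2] = OUT[B1] = {a: +, b: ⊤, c: ⊤, d: ⊤, e: ⊤, f: ⊤}
Applying B2's transfer function to that IN value gives OUT[B2] (row B2 above).

Answer: {a: +, b: ⊤, c: ⊤, d: -, e: ⊤, f: ⊤}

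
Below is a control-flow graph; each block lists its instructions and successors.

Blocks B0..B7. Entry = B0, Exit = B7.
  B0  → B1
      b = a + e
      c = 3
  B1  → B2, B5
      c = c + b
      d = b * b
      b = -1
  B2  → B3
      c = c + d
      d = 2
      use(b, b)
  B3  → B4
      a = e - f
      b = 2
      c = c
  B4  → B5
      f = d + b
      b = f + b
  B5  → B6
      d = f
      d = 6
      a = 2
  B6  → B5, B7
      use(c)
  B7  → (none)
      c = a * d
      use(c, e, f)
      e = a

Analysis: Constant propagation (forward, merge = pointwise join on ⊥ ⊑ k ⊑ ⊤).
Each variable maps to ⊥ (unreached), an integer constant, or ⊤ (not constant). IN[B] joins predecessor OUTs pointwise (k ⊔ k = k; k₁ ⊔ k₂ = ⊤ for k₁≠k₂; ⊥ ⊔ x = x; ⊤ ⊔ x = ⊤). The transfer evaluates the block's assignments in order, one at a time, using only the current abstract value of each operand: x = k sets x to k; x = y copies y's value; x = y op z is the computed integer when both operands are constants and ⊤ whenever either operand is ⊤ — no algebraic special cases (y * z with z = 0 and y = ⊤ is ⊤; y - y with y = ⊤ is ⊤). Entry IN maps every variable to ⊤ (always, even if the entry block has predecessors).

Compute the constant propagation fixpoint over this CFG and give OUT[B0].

Converged values:
  B0:   IN=(all ⊤)   OUT={c:3; rest ⊤}
  B1:   IN={c:3; rest ⊤}   OUT={b:-1; rest ⊤}
  B2:   IN={b:-1; rest ⊤}   OUT={b:-1, d:2; rest ⊤}
  B3:   IN={b:-1, d:2; rest ⊤}   OUT={b:2, d:2; rest ⊤}
  B4:   IN={b:2, d:2; rest ⊤}   OUT={b:6, d:2, f:4; rest ⊤}
  B5:   IN=(all ⊤)   OUT={a:2, d:6; rest ⊤}
  B6:   IN={a:2, d:6; rest ⊤}   OUT={a:2, d:6; rest ⊤}
  B7:   IN={a:2, d:6; rest ⊤}   OUT={a:2, c:12, d:6, e:2; rest ⊤}

B0 is the boundary node: IN[B0] = {a: ⊤, b: ⊤, c: ⊤, d: ⊤, e: ⊤, f: ⊤}
Applying B0's transfer function to that IN value gives OUT[B0] (row B0 above).

Answer: {a: ⊤, b: ⊤, c: 3, d: ⊤, e: ⊤, f: ⊤}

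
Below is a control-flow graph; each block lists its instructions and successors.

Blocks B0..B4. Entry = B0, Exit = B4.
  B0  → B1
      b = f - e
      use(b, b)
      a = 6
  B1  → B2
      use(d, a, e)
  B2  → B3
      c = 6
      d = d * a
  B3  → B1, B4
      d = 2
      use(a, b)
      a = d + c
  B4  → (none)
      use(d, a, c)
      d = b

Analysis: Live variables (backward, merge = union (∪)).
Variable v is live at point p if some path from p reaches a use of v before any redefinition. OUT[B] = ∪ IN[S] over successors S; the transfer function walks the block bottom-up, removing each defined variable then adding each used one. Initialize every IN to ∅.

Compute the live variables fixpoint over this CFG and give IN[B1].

Answer: {a, b, d, e}

Trace:
Per-block solution:
  B0:   IN={d, e, f}   OUT={a, b, d, e}
  B1:   IN={a, b, d, e}   OUT={a, b, d, e}
  B2:   IN={a, b, d, e}   OUT={a, b, c, e}
  B3:   IN={a, b, c, e}   OUT={a, b, c, d, e}
  B4:   IN={a, b, c, d}   OUT={}

Merge at B1: OUT[B1] = IN[B2] = {a, b, d, e}
Applying B1's transfer function to that OUT value gives IN[B1] (row B1 above).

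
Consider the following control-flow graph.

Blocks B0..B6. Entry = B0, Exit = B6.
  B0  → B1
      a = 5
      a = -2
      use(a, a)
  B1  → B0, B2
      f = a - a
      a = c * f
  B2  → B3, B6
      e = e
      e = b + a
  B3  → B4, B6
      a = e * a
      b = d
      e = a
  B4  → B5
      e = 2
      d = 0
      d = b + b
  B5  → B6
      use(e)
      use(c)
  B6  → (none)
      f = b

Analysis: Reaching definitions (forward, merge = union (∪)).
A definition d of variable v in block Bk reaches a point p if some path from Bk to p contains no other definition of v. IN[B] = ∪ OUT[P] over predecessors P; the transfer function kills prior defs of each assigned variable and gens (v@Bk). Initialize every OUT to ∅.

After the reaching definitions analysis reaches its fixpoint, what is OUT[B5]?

Answer: {a@B3, b@B3, d@B4, e@B4, f@B1}

Trace:
Per-block solution:
  B0: | IN={a@B1, f@B1} | OUT={a@B0, f@B1}
  B1: | IN={a@B0, f@B1} | OUT={a@B1, f@B1}
  B2: | IN={a@B1, f@B1} | OUT={a@B1, e@B2, f@B1}
  B3: | IN={a@B1, e@B2, f@B1} | OUT={a@B3, b@B3, e@B3, f@B1}
  B4: | IN={a@B3, b@B3, e@B3, f@B1} | OUT={a@B3, b@B3, d@B4, e@B4, f@B1}
  B5: | IN={a@B3, b@B3, d@B4, e@B4, f@B1} | OUT={a@B3, b@B3, d@B4, e@B4, f@B1}
  B6: | IN={a@B1, a@B3, b@B3, d@B4, e@B2, e@B3, e@B4, f@B1} | OUT={a@B1, a@B3, b@B3, d@B4, e@B2, e@B3, e@B4, f@B6}

Merge at B5: IN[B5] = OUT[B4] = {a@B3, b@B3, d@B4, e@B4, f@B1}
Applying B5's transfer function to that IN value gives OUT[B5] (row B5 above).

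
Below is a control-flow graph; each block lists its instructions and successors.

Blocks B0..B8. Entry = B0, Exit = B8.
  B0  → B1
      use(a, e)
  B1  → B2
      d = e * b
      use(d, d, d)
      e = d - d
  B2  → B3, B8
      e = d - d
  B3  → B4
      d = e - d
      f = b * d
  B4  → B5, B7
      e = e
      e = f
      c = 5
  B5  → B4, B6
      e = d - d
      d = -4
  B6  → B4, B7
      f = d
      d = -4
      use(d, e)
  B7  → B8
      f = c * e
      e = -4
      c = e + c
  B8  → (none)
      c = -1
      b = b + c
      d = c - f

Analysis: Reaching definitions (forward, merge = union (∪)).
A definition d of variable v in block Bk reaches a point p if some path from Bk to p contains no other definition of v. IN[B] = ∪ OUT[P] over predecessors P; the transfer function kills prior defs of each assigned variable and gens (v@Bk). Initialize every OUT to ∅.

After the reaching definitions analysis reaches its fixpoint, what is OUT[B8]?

Per-block solution:
  B0:   IN={}   OUT={}
  B1:   IN={}   OUT={d@B1, e@B1}
  B2:   IN={d@B1, e@B1}   OUT={d@B1, e@B2}
  B3:   IN={d@B1, e@B2}   OUT={d@B3, e@B2, f@B3}
  B4:   IN={c@B4, d@B3, d@B5, d@B6, e@B2, e@B5, f@B3, f@B6}   OUT={c@B4, d@B3, d@B5, d@B6, e@B4, f@B3, f@B6}
  B5:   IN={c@B4, d@B3, d@B5, d@B6, e@B4, f@B3, f@B6}   OUT={c@B4, d@B5, e@B5, f@B3, f@B6}
  B6:   IN={c@B4, d@B5, e@B5, f@B3, f@B6}   OUT={c@B4, d@B6, e@B5, f@B6}
  B7:   IN={c@B4, d@B3, d@B5, d@B6, e@B4, e@B5, f@B3, f@B6}   OUT={c@B7, d@B3, d@B5, d@B6, e@B7, f@B7}
  B8:   IN={c@B7, d@B1, d@B3, d@B5, d@B6, e@B2, e@B7, f@B7}   OUT={b@B8, c@B8, d@B8, e@B2, e@B7, f@B7}

Merge at B8: IN[B8] = OUT[B2] ⊔ OUT[B7] = {c@B7, d@B1, d@B3, d@B5, d@B6, e@B2, e@B7, f@B7}
Applying B8's transfer function to that IN value gives OUT[B8] (row B8 above).

Answer: {b@B8, c@B8, d@B8, e@B2, e@B7, f@B7}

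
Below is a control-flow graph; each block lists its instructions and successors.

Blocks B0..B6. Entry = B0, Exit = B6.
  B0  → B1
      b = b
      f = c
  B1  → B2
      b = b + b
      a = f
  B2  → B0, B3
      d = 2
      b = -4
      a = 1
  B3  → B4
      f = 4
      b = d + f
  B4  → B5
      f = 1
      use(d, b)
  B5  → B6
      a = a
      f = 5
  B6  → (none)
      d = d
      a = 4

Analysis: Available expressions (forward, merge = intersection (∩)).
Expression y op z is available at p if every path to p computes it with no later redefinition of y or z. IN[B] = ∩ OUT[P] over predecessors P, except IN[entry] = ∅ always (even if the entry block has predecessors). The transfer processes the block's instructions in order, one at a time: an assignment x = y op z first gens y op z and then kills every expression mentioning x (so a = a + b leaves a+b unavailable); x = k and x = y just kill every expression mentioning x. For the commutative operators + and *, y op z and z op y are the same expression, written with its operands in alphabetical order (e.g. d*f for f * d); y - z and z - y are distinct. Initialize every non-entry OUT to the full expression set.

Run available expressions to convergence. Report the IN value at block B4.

Fixpoint table:
  B0: | IN={} | OUT={}
  B1: | IN={} | OUT={}
  B2: | IN={} | OUT={}
  B3: | IN={} | OUT={d+f}
  B4: | IN={d+f} | OUT={}
  B5: | IN={} | OUT={}
  B6: | IN={} | OUT={}

Merge at B4: IN[B4] = OUT[B3] = {d+f}

Answer: {d+f}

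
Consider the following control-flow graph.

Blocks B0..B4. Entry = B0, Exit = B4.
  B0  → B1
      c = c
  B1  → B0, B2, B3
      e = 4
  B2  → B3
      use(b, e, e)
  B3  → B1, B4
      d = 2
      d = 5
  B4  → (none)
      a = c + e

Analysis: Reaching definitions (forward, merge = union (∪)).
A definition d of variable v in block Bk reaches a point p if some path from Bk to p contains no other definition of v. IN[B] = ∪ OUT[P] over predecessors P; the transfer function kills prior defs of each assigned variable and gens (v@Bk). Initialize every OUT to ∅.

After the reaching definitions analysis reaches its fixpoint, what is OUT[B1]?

Converged values:
  B0:  IN={c@B0, d@B3, e@B1}  OUT={c@B0, d@B3, e@B1}
  B1:  IN={c@B0, d@B3, e@B1}  OUT={c@B0, d@B3, e@B1}
  B2:  IN={c@B0, d@B3, e@B1}  OUT={c@B0, d@B3, e@B1}
  B3:  IN={c@B0, d@B3, e@B1}  OUT={c@B0, d@B3, e@B1}
  B4:  IN={c@B0, d@B3, e@B1}  OUT={a@B4, c@B0, d@B3, e@B1}

Merge at B1: IN[B1] = OUT[B0] ⊔ OUT[B3] = {c@B0, d@B3, e@B1}
Applying B1's transfer function to that IN value gives OUT[B1] (row B1 above).

Answer: {c@B0, d@B3, e@B1}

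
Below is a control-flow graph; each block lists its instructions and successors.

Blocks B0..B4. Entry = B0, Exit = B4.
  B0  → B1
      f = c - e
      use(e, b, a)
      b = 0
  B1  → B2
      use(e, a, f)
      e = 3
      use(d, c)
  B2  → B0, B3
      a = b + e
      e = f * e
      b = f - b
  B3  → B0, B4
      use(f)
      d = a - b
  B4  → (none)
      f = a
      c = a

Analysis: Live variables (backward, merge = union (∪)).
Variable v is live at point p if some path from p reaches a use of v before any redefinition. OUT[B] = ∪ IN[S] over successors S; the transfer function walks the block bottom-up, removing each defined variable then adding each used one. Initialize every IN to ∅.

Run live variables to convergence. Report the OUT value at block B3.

Fixpoint table:
  B0:  IN={a, b, c, d, e}  OUT={a, b, c, d, e, f}
  B1:  IN={a, b, c, d, e, f}  OUT={b, c, d, e, f}
  B2:  IN={b, c, d, e, f}  OUT={a, b, c, d, e, f}
  B3:  IN={a, b, c, e, f}  OUT={a, b, c, d, e}
  B4:  IN={a}  OUT={}

Merge at B3: OUT[B3] = IN[B0] ⊔ IN[B4] = {a, b, c, d, e}

Answer: {a, b, c, d, e}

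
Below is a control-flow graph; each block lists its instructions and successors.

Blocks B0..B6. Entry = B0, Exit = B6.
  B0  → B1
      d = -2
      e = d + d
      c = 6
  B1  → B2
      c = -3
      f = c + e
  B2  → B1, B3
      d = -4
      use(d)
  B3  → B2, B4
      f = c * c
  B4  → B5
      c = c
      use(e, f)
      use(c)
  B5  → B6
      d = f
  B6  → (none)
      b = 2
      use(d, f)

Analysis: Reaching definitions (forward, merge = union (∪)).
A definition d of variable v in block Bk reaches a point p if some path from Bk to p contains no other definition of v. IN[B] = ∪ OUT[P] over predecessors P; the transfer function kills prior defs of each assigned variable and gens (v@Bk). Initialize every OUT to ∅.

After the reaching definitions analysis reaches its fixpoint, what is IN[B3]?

Fixpoint table:
  B0:  IN={}  OUT={c@B0, d@B0, e@B0}
  B1:  IN={c@B0, c@B1, d@B0, d@B2, e@B0, f@B1, f@B3}  OUT={c@B1, d@B0, d@B2, e@B0, f@B1}
  B2:  IN={c@B1, d@B0, d@B2, e@B0, f@B1, f@B3}  OUT={c@B1, d@B2, e@B0, f@B1, f@B3}
  B3:  IN={c@B1, d@B2, e@B0, f@B1, f@B3}  OUT={c@B1, d@B2, e@B0, f@B3}
  B4:  IN={c@B1, d@B2, e@B0, f@B3}  OUT={c@B4, d@B2, e@B0, f@B3}
  B5:  IN={c@B4, d@B2, e@B0, f@B3}  OUT={c@B4, d@B5, e@B0, f@B3}
  B6:  IN={c@B4, d@B5, e@B0, f@B3}  OUT={b@B6, c@B4, d@B5, e@B0, f@B3}

Merge at B3: IN[B3] = OUT[B2] = {c@B1, d@B2, e@B0, f@B1, f@B3}

Answer: {c@B1, d@B2, e@B0, f@B1, f@B3}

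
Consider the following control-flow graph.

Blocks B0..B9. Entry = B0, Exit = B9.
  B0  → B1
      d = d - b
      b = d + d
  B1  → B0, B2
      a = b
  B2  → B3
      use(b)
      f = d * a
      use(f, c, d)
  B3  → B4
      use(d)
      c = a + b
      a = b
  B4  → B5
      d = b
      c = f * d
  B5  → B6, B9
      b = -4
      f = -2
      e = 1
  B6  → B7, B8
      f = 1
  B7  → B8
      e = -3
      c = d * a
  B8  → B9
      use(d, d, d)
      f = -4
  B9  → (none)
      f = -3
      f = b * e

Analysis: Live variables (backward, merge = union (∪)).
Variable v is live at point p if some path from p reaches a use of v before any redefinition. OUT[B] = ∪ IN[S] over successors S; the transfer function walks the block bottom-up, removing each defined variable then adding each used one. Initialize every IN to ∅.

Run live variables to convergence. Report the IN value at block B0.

Per-block solution:
  B0:   IN={b, c, d}   OUT={b, c, d}
  B1:   IN={b, c, d}   OUT={a, b, c, d}
  B2:   IN={a, b, c, d}   OUT={a, b, d, f}
  B3:   IN={a, b, d, f}   OUT={a, b, f}
  B4:   IN={a, b, f}   OUT={a, d}
  B5:   IN={a, d}   OUT={a, b, d, e}
  B6:   IN={a, b, d, e}   OUT={a, b, d, e}
  B7:   IN={a, b, d}   OUT={b, d, e}
  B8:   IN={b, d, e}   OUT={b, e}
  B9:   IN={b, e}   OUT={}

Merge at B0: OUT[B0] = IN[B1] = {b, c, d}
Applying B0's transfer function to that OUT value gives IN[B0] (row B0 above).

Answer: {b, c, d}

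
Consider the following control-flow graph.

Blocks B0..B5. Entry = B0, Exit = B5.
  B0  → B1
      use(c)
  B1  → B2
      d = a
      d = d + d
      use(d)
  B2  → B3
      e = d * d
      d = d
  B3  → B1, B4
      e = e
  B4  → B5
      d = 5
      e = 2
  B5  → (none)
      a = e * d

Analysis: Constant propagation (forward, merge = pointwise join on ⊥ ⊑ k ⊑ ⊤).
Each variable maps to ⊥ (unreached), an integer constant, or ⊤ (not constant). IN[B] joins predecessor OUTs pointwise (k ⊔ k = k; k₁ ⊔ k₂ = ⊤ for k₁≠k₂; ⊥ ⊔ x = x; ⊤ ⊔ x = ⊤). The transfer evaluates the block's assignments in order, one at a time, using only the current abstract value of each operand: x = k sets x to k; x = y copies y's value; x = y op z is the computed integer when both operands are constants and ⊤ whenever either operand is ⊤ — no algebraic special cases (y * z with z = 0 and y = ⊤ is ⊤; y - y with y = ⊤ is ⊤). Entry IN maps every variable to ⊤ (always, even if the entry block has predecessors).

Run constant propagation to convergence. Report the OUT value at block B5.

Converged values:
  B0:   IN=(all ⊤)   OUT=(all ⊤)
  B1:   IN=(all ⊤)   OUT=(all ⊤)
  B2:   IN=(all ⊤)   OUT=(all ⊤)
  B3:   IN=(all ⊤)   OUT=(all ⊤)
  B4:   IN=(all ⊤)   OUT={d:5, e:2; rest ⊤}
  B5:   IN={d:5, e:2; rest ⊤}   OUT={a:10, d:5, e:2; rest ⊤}

Merge at B5: IN[B5] = OUT[B4] = {a: ⊤, b: ⊤, c: ⊤, d: 5, e: 2, f: ⊤}
Applying B5's transfer function to that IN value gives OUT[B5] (row B5 above).

Answer: {a: 10, b: ⊤, c: ⊤, d: 5, e: 2, f: ⊤}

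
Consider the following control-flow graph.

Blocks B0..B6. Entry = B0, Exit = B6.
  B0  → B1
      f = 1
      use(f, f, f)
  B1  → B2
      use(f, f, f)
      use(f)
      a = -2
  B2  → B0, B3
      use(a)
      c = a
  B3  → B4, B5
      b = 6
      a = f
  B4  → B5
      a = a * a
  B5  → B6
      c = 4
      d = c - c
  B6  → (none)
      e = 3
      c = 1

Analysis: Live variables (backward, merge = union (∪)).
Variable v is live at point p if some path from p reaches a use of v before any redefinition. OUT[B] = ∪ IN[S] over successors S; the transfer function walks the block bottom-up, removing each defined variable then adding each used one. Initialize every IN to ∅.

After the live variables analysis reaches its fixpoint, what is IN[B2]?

Answer: {a, f}

Working:
Per-block solution:
  B0:  IN={}  OUT={f}
  B1:  IN={f}  OUT={a, f}
  B2:  IN={a, f}  OUT={f}
  B3:  IN={f}  OUT={a}
  B4:  IN={a}  OUT={}
  B5:  IN={}  OUT={}
  B6:  IN={}  OUT={}

Merge at B2: OUT[B2] = IN[B0] ⊔ IN[B3] = {f}
Applying B2's transfer function to that OUT value gives IN[B2] (row B2 above).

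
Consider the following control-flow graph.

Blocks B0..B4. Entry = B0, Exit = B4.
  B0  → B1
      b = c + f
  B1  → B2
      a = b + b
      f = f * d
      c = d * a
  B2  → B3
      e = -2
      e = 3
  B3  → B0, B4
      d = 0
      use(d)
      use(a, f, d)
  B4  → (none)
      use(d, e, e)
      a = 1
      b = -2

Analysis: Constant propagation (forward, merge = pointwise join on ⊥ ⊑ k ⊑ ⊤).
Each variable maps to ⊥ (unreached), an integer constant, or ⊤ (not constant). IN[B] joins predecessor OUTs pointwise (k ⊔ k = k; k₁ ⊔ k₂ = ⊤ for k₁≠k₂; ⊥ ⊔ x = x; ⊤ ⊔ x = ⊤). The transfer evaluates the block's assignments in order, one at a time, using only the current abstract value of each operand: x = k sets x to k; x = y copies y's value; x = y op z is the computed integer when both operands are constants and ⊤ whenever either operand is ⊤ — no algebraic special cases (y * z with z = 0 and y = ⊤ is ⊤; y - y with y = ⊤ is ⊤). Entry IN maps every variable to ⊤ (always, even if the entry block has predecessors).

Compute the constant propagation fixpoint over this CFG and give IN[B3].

Answer: {a: ⊤, b: ⊤, c: ⊤, d: ⊤, e: 3, f: ⊤}

Trace:
Per-block solution:
  B0: | IN=(all ⊤) | OUT=(all ⊤)
  B1: | IN=(all ⊤) | OUT=(all ⊤)
  B2: | IN=(all ⊤) | OUT={e:3; rest ⊤}
  B3: | IN={e:3; rest ⊤} | OUT={d:0, e:3; rest ⊤}
  B4: | IN={d:0, e:3; rest ⊤} | OUT={a:1, b:-2, d:0, e:3; rest ⊤}

Merge at B3: IN[B3] = OUT[B2] = {a: ⊤, b: ⊤, c: ⊤, d: ⊤, e: 3, f: ⊤}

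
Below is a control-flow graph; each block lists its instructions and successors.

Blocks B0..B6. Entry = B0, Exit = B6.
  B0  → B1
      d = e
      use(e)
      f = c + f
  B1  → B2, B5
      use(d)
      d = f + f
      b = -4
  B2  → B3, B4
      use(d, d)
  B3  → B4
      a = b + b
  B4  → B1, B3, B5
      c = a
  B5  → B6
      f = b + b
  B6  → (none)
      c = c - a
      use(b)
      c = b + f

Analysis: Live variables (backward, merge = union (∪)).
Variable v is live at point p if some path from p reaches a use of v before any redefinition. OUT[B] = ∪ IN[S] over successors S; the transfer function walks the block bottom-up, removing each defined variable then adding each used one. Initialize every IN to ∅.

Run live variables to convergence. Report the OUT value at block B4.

Answer: {a, b, c, d, f}

Working:
Per-block solution:
  B0: | IN={a, c, e, f} | OUT={a, c, d, f}
  B1: | IN={a, c, d, f} | OUT={a, b, c, d, f}
  B2: | IN={a, b, d, f} | OUT={a, b, d, f}
  B3: | IN={b, d, f} | OUT={a, b, d, f}
  B4: | IN={a, b, d, f} | OUT={a, b, c, d, f}
  B5: | IN={a, b, c} | OUT={a, b, c, f}
  B6: | IN={a, b, c, f} | OUT={}

Merge at B4: OUT[B4] = IN[B1] ⊔ IN[B3] ⊔ IN[B5] = {a, b, c, d, f}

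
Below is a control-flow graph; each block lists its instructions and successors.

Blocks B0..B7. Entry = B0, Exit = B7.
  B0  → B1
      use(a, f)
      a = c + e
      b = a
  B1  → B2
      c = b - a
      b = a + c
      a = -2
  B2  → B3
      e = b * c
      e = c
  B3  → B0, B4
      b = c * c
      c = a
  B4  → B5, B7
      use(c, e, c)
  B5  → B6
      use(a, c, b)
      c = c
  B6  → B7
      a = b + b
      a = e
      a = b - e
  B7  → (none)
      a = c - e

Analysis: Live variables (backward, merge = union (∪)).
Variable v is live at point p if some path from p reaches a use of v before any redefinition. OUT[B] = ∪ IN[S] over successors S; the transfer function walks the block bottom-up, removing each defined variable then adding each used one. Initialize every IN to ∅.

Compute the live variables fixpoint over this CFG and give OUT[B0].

Answer: {a, b, f}

Working:
Converged values:
  B0: | IN={a, c, e, f} | OUT={a, b, f}
  B1: | IN={a, b, f} | OUT={a, b, c, f}
  B2: | IN={a, b, c, f} | OUT={a, c, e, f}
  B3: | IN={a, c, e, f} | OUT={a, b, c, e, f}
  B4: | IN={a, b, c, e} | OUT={a, b, c, e}
  B5: | IN={a, b, c, e} | OUT={b, c, e}
  B6: | IN={b, c, e} | OUT={c, e}
  B7: | IN={c, e} | OUT={}

Merge at B0: OUT[B0] = IN[B1] = {a, b, f}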